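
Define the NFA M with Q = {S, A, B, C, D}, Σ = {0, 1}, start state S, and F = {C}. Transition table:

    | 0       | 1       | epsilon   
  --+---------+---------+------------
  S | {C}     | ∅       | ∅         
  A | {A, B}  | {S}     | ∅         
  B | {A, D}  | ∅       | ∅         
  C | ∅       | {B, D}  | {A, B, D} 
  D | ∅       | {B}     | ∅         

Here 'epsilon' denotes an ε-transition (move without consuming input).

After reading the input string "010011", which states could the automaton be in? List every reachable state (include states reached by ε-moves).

∅

Start in {S}.
Read '0': S→{C}; union {C}; ε-closure = {A, B, C, D}.
Read '1': A→{S}, B→∅, C→{B, D}, D→{B}; now {S, B, D}.
Read '0': S→{C}, B→{A, D}, D→∅; union {A, C, D}; ε-closure = {A, B, C, D}.
Read '0': A→{A, B}, B→{A, D}, C→∅, D→∅; now {A, B, D}.
Read '1': A→{S}, B→∅, D→{B}; now {S, B}.
Read '1': S→∅, B→∅; now ∅.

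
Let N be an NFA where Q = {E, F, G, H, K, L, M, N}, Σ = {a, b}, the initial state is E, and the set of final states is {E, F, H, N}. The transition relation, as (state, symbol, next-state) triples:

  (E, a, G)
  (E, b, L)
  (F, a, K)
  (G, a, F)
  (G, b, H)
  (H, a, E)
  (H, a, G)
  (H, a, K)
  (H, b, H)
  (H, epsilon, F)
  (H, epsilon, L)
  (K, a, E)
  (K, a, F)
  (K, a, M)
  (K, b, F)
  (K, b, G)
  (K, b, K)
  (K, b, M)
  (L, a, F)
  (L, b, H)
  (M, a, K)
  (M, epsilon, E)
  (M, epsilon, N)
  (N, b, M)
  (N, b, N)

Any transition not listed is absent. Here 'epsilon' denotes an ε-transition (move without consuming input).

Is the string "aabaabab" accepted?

No

Start in {E}.
Read 'a': {E} → {G}.
Read 'a': {G} → {F}.
Read 'b': {F} → ∅.
The set is empty and remains empty for the remaining 5 symbols.
The final set ∅ contains no accepting state.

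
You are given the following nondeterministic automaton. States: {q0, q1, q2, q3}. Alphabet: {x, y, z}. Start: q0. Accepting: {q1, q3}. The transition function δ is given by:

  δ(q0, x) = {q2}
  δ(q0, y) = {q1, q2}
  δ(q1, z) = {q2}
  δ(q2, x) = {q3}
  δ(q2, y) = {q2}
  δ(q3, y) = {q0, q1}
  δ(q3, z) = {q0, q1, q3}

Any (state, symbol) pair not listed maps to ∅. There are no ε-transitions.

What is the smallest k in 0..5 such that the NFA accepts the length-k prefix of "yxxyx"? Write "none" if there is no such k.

Start in {q0}.
Read 'y': q0→{q1, q2}; now {q1, q2}.
None of the earlier sets intersect F, but {q1, q2} does.

1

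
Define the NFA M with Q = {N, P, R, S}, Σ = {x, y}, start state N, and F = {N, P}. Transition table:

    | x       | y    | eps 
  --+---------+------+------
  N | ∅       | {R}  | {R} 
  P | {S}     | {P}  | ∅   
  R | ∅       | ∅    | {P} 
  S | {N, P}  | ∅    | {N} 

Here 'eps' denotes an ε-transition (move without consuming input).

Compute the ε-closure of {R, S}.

Begin with {R, S}.
ε-move R → P; add P.
ε-move S → N; add N.

{N, P, R, S}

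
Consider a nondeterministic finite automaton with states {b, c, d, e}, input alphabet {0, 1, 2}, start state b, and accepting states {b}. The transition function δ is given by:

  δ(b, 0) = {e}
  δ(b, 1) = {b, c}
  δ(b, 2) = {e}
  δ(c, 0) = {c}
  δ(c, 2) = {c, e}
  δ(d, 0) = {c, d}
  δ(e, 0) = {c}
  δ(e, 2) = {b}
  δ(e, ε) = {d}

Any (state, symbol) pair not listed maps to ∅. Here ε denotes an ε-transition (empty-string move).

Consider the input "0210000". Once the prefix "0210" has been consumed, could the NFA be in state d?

Yes

Start in {b}.
Read '0': b→{e}; union {e}; ε-closure = {d, e}.
Read '2': d→∅, e→{b}; now {b}.
Read '1': b→{b, c}; now {b, c}.
Read '0': b→{e}, c→{c}; union {c, e}; ε-closure = {c, d, e}.
State d is in {c, d, e}.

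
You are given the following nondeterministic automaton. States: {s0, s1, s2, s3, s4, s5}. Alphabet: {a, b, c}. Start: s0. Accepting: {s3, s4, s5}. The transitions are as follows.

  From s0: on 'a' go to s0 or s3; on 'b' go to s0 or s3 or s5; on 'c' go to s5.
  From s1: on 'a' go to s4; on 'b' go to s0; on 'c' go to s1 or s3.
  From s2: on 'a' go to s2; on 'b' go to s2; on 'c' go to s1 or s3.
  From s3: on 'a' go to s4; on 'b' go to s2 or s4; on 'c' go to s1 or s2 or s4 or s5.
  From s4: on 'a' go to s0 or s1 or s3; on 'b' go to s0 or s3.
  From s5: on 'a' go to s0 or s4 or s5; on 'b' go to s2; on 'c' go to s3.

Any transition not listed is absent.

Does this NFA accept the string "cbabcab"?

Start in {s0}.
Read 'c': s0→{s5}; now {s5}.
Read 'b': s5→{s2}; now {s2}.
Read 'a': s2→{s2}; now {s2}.
Read 'b': s2→{s2}; now {s2}.
Read 'c': s2→{s1, s3}; now {s1, s3}.
Read 'a': s1→{s4}, s3→{s4}; now {s4}.
Read 'b': s4→{s0, s3}; now {s0, s3}.
The final set {s0, s3} contains the accepting state s3.

Yes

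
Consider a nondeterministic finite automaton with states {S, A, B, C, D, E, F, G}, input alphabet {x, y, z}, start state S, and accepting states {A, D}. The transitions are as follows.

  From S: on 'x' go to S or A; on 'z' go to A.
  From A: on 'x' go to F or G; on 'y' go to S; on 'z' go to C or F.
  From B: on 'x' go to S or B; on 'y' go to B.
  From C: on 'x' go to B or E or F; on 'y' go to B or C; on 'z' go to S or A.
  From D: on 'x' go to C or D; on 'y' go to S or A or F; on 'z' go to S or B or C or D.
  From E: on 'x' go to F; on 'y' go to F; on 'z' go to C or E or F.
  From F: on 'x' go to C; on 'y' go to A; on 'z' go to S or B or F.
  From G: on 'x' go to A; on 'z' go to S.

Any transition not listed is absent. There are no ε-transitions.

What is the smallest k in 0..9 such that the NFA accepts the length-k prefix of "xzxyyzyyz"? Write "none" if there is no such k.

Start in {S}.
Read 'x': S→{S, A}; now {S, A}.
None of the earlier sets intersect F, but {S, A} does.

1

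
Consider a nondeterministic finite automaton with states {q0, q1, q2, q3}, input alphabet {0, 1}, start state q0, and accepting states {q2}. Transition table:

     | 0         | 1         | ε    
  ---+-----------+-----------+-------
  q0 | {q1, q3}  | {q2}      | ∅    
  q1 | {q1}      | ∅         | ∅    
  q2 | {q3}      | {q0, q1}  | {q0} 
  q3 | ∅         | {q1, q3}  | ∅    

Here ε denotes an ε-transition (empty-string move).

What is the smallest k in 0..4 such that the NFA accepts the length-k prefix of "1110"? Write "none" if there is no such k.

1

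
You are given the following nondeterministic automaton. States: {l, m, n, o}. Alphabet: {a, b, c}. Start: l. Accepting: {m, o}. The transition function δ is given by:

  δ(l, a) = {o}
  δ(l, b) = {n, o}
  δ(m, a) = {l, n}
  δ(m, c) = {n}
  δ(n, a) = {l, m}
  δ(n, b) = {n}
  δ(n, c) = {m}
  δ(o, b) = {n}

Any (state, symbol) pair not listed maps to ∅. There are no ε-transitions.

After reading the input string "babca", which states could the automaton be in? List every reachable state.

Start in {l}.
Read 'b': {l} → {n, o}.
Read 'a': {n, o} → {l, m}.
Read 'b': {l, m} → {n, o}.
Read 'c': {n, o} → {m}.
Read 'a': {m} → {l, n}.

{l, n}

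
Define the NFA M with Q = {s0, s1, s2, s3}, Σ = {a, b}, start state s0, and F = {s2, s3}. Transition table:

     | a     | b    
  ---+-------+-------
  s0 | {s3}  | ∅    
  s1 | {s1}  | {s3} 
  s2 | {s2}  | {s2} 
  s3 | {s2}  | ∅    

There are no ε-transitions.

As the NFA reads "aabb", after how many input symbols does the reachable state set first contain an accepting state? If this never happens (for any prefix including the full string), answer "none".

1

Start in {s0}.
Read 'a': {s0} → {s3}.
None of the earlier sets intersect F, but {s3} does.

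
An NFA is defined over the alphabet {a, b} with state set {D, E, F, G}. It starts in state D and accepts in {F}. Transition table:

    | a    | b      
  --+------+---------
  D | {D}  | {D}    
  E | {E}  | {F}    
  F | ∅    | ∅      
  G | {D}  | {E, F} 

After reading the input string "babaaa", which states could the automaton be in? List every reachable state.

Start in {D}.
Read 'b': D→{D}; now {D}.
Read 'a': D→{D}; now {D}.
Read 'b': D→{D}; now {D}.
Read 'a': D→{D}; now {D}.
Read 'a': D→{D}; now {D}.
Read 'a': D→{D}; now {D}.

{D}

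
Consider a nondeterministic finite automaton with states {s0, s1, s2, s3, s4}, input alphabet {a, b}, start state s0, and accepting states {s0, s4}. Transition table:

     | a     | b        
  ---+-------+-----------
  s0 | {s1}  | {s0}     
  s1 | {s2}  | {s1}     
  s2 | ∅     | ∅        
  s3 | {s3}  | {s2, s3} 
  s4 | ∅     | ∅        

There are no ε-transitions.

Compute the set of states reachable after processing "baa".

{s2}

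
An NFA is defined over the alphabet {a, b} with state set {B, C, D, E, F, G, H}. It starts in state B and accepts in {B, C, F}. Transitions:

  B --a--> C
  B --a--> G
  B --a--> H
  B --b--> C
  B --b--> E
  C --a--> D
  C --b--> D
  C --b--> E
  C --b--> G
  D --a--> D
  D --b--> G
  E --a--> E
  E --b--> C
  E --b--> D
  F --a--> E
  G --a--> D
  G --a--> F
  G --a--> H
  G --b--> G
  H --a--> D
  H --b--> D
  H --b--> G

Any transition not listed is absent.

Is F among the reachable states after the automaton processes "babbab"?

No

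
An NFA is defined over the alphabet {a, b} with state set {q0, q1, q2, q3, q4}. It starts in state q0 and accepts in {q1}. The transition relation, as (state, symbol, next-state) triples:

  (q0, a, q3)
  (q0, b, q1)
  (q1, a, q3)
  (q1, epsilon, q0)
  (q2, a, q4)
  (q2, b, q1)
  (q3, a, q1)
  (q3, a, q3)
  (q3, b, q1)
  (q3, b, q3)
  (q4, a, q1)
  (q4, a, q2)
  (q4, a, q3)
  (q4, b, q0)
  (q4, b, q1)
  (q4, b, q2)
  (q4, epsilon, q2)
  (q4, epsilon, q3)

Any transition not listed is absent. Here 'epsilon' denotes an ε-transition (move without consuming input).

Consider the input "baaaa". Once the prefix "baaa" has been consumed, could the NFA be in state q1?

Yes

Start in {q0}.
Read 'b': q0→{q1}; union {q1}; ε-closure = {q0, q1}.
Read 'a': q0→{q3}, q1→{q3}; now {q3}.
Read 'a': q3→{q1, q3}; union {q1, q3}; ε-closure = {q0, q1, q3}.
Read 'a': q0→{q3}, q1→{q3}, q3→{q1, q3}; union {q1, q3}; ε-closure = {q0, q1, q3}.
State q1 is in {q0, q1, q3}.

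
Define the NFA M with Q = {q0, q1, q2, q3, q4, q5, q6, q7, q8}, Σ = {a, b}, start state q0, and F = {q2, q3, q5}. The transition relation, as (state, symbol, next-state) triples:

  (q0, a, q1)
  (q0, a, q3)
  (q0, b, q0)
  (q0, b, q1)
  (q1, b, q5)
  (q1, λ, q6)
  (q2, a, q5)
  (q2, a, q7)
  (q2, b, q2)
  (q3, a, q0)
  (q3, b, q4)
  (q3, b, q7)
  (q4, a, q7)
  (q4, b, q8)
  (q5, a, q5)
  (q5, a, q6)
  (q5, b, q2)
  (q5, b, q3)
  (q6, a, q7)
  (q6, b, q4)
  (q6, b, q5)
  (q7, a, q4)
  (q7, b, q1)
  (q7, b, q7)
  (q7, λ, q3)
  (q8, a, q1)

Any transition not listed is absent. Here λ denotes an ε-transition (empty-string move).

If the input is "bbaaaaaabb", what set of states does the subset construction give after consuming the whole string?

{q0, q1, q2, q3, q4, q5, q6, q7, q8}

Start in {q0}.
Read 'b': q0→{q0, q1}; union {q0, q1}; ε-closure = {q0, q1, q6}.
Read 'b': q0→{q0, q1}, q1→{q5}, q6→{q4, q5}; union {q0, q1, q4, q5}; ε-closure = {q0, q1, q4, q5, q6}.
Read 'a': q0→{q1, q3}, q1→∅, q4→{q7}, q5→{q5, q6}, q6→{q7}; now {q1, q3, q5, q6, q7}.
Read 'a': q1→∅, q3→{q0}, q5→{q5, q6}, q6→{q7}, q7→{q4}; union {q0, q4, q5, q6, q7}; ε-closure = {q0, q3, q4, q5, q6, q7}.
Read 'a': q0→{q1, q3}, q3→{q0}, q4→{q7}, q5→{q5, q6}, q6→{q7}, q7→{q4}; now {q0, q1, q3, q4, q5, q6, q7}.
Read 'a': q0→{q1, q3}, q1→∅, q3→{q0}, q4→{q7}, q5→{q5, q6}, q6→{q7}, q7→{q4}; now {q0, q1, q3, q4, q5, q6, q7}.
Read 'a': q0→{q1, q3}, q1→∅, q3→{q0}, q4→{q7}, q5→{q5, q6}, q6→{q7}, q7→{q4}; now {q0, q1, q3, q4, q5, q6, q7}.
Read 'a': q0→{q1, q3}, q1→∅, q3→{q0}, q4→{q7}, q5→{q5, q6}, q6→{q7}, q7→{q4}; now {q0, q1, q3, q4, q5, q6, q7}.
Read 'b': q0→{q0, q1}, q1→{q5}, q3→{q4, q7}, q4→{q8}, q5→{q2, q3}, q6→{q4, q5}, q7→{q1, q7}; union {q0, q1, q2, q3, q4, q5, q7, q8}; ε-closure = {q0, q1, q2, q3, q4, q5, q6, q7, q8}.
Read 'b': q0→{q0, q1}, q1→{q5}, q2→{q2}, q3→{q4, q7}, q4→{q8}, q5→{q2, q3}, q6→{q4, q5}, q7→{q1, q7}, q8→∅; union {q0, q1, q2, q3, q4, q5, q7, q8}; ε-closure = {q0, q1, q2, q3, q4, q5, q6, q7, q8}.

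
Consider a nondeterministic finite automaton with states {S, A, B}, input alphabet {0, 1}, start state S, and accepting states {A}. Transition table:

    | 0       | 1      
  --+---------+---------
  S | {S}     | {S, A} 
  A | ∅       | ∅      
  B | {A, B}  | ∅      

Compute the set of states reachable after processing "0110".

Start in {S}.
Read '0': {S} → {S}.
Read '1': {S} → {S, A}.
Read '1': {S, A} → {S, A}.
Read '0': {S, A} → {S}.

{S}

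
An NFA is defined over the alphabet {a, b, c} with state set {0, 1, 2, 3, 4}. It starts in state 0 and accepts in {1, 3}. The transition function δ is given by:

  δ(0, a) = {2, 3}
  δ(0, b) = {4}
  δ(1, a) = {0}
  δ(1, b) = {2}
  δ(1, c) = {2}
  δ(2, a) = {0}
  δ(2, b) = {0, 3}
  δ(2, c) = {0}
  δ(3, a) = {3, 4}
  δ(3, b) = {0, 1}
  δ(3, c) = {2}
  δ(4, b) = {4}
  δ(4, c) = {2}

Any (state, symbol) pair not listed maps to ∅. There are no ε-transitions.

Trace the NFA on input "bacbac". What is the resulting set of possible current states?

∅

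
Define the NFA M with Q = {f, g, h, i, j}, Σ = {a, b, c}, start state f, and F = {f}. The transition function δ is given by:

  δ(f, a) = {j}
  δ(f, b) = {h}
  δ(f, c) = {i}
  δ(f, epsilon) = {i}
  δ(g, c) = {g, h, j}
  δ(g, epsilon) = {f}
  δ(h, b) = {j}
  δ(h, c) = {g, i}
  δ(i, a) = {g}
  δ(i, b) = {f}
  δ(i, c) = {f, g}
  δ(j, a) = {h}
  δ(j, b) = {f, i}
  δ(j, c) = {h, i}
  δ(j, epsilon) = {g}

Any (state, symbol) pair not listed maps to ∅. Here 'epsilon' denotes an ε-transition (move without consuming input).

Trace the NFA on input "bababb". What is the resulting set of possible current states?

{f, g, h, i, j}

Start: ε-closure({f}) = {f, i}.
Read 'b': f→{h}, i→{f}; union {f, h}; ε-closure = {f, h, i}.
Read 'a': f→{j}, h→∅, i→{g}; union {g, j}; ε-closure = {f, g, i, j}.
Read 'b': f→{h}, g→∅, i→{f}, j→{f, i}; now {f, h, i}.
Read 'a': f→{j}, h→∅, i→{g}; union {g, j}; ε-closure = {f, g, i, j}.
Read 'b': f→{h}, g→∅, i→{f}, j→{f, i}; now {f, h, i}.
Read 'b': f→{h}, h→{j}, i→{f}; union {f, h, j}; ε-closure = {f, g, h, i, j}.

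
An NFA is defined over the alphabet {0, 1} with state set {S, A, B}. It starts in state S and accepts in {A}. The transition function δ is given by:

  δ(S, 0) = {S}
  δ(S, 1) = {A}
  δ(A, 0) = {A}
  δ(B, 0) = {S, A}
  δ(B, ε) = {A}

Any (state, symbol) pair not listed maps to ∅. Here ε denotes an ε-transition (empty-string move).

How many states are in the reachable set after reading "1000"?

Start in {S}.
Read '1': S→{A}; now {A}.
Read '0': A→{A}; now {A}.
Read '0': A→{A}; now {A}.
Read '0': A→{A}; now {A}.
That set has 1 state.

1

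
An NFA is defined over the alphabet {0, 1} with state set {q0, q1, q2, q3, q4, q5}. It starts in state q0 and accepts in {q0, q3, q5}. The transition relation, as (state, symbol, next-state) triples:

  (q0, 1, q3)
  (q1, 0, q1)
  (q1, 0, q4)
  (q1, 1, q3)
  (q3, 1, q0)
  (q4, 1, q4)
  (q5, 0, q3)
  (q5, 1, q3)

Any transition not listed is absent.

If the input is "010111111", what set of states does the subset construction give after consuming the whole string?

Start in {q0}.
Read '0': q0→∅; now ∅.
The set is empty and remains empty for the remaining 8 symbols.

∅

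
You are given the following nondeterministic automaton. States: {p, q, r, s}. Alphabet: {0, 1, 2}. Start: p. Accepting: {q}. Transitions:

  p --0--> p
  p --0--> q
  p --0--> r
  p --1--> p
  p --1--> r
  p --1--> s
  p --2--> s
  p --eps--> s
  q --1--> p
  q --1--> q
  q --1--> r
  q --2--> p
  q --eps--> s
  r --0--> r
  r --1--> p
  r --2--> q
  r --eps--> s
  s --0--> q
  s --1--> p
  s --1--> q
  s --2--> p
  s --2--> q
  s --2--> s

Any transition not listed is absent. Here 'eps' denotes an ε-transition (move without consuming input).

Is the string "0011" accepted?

Yes

Start: ε-closure({p}) = {p, s}.
Read '0': {p, s} → {p, q, r, s}.
Read '0': {p, q, r, s} → {p, q, r, s}.
Read '1': {p, q, r, s} → {p, q, r, s}.
Read '1': {p, q, r, s} → {p, q, r, s}.
The final set {p, q, r, s} contains the accepting state q.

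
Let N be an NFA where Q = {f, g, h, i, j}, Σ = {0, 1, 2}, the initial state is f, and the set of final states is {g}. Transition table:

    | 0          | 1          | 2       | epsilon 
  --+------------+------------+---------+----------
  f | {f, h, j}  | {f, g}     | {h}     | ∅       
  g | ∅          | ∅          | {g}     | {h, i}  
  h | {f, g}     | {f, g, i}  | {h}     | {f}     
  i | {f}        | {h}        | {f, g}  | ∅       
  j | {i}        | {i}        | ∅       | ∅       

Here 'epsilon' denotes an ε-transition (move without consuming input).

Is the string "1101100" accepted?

Start in {f}.
Read '1': f→{f, g}; union {f, g}; ε-closure = {f, g, h, i}.
Read '1': f→{f, g}, g→∅, h→{f, g, i}, i→{h}; now {f, g, h, i}.
Read '0': f→{f, h, j}, g→∅, h→{f, g}, i→{f}; union {f, g, h, j}; ε-closure = {f, g, h, i, j}.
Read '1': f→{f, g}, g→∅, h→{f, g, i}, i→{h}, j→{i}; now {f, g, h, i}.
Read '1': f→{f, g}, g→∅, h→{f, g, i}, i→{h}; now {f, g, h, i}.
Read '0': f→{f, h, j}, g→∅, h→{f, g}, i→{f}; union {f, g, h, j}; ε-closure = {f, g, h, i, j}.
Read '0': f→{f, h, j}, g→∅, h→{f, g}, i→{f}, j→{i}; now {f, g, h, i, j}.
The final set {f, g, h, i, j} contains the accepting state g.

Yes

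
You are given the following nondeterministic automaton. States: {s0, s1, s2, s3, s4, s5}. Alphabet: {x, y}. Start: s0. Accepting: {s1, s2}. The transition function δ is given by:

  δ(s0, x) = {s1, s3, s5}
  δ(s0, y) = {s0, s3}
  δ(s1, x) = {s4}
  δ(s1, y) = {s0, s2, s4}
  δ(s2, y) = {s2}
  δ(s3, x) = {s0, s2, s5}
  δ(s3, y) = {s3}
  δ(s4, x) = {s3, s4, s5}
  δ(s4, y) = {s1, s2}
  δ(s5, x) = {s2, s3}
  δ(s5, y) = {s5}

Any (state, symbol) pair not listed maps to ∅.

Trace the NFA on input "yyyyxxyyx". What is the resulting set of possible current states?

Start in {s0}.
Read 'y': s0→{s0, s3}; now {s0, s3}.
Read 'y': s0→{s0, s3}, s3→{s3}; now {s0, s3}.
Read 'y': s0→{s0, s3}, s3→{s3}; now {s0, s3}.
Read 'y': s0→{s0, s3}, s3→{s3}; now {s0, s3}.
Read 'x': s0→{s1, s3, s5}, s3→{s0, s2, s5}; now {s0, s1, s2, s3, s5}.
Read 'x': s0→{s1, s3, s5}, s1→{s4}, s2→∅, s3→{s0, s2, s5}, s5→{s2, s3}; now {s0, s1, s2, s3, s4, s5}.
Read 'y': s0→{s0, s3}, s1→{s0, s2, s4}, s2→{s2}, s3→{s3}, s4→{s1, s2}, s5→{s5}; now {s0, s1, s2, s3, s4, s5}.
Read 'y': s0→{s0, s3}, s1→{s0, s2, s4}, s2→{s2}, s3→{s3}, s4→{s1, s2}, s5→{s5}; now {s0, s1, s2, s3, s4, s5}.
Read 'x': s0→{s1, s3, s5}, s1→{s4}, s2→∅, s3→{s0, s2, s5}, s4→{s3, s4, s5}, s5→{s2, s3}; now {s0, s1, s2, s3, s4, s5}.

{s0, s1, s2, s3, s4, s5}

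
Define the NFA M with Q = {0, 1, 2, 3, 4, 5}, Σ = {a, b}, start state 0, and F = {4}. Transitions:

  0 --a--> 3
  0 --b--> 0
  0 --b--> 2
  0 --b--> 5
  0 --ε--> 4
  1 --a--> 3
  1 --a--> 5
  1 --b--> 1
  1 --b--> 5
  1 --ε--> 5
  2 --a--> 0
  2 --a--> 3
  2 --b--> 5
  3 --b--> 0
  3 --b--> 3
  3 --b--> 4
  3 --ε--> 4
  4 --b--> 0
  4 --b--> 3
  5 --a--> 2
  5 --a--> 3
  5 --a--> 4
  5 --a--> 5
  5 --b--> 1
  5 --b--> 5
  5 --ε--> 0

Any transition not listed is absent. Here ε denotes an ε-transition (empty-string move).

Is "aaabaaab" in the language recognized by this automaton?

No

Start: ε-closure({0}) = {0, 4}.
Read 'a': {0, 4} → {3, 4}.
Read 'a': {3, 4} → ∅.
The set is empty and remains empty for the remaining 6 symbols.
The final set ∅ contains no accepting state.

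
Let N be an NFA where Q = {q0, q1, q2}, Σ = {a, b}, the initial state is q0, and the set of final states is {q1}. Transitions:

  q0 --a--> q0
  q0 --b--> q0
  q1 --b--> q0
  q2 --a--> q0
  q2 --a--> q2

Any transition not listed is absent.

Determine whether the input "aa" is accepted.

No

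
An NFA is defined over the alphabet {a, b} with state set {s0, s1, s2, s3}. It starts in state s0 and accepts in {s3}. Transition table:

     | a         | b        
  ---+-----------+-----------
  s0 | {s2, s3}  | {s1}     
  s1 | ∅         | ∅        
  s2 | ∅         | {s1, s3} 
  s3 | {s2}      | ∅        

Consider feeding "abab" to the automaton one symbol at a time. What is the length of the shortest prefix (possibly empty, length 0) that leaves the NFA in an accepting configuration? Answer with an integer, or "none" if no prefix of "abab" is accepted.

Start in {s0}.
Read 'a': s0→{s2, s3}; now {s2, s3}.
None of the earlier sets intersect F, but {s2, s3} does.

1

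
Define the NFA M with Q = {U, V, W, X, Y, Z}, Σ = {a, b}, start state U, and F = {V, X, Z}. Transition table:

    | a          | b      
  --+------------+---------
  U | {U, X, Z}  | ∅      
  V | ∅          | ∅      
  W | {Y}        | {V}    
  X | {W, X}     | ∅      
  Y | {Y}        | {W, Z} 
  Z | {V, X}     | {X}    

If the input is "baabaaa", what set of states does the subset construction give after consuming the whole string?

∅

Start in {U}.
Read 'b': {U} → ∅.
The set is empty and remains empty for the remaining 6 symbols.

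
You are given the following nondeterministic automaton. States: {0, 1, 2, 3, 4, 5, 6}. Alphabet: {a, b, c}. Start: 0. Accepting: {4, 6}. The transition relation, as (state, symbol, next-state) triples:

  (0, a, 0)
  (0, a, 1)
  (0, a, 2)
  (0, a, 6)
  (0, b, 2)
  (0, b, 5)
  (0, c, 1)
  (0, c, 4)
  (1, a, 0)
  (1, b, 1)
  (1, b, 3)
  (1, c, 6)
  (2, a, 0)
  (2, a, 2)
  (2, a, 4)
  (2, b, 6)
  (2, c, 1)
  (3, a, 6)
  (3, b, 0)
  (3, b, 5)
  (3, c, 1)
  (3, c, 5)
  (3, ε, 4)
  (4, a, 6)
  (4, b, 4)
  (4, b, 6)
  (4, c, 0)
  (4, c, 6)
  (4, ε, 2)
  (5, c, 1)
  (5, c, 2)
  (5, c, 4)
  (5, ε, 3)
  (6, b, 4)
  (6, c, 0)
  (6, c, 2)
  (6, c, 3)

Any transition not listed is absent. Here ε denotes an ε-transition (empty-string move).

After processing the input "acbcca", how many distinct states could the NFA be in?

5

Start in {0}.
Read 'a': {0} → {0, 1, 2, 6}.
Read 'c': {0, 1, 2, 6} → {0, 1, 2, 3, 4, 6}.
Read 'b': {0, 1, 2, 3, 4, 6} → {0, 1, 2, 3, 4, 5, 6}.
Read 'c': {0, 1, 2, 3, 4, 5, 6} → {0, 1, 2, 3, 4, 5, 6}.
Read 'c': {0, 1, 2, 3, 4, 5, 6} → {0, 1, 2, 3, 4, 5, 6}.
Read 'a': {0, 1, 2, 3, 4, 5, 6} → {0, 1, 2, 4, 6}.
That set has 5 states.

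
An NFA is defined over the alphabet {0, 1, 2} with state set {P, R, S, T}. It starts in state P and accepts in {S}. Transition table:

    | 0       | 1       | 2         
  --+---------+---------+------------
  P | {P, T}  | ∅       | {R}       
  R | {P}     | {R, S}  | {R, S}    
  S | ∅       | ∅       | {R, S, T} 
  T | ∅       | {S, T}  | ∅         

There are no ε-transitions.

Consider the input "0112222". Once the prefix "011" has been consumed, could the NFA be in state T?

Yes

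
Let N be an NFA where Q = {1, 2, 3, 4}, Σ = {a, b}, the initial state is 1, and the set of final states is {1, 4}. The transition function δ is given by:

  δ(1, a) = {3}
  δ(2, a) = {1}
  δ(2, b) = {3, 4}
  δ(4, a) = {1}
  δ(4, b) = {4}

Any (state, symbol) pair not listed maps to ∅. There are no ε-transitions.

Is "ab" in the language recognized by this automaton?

No

Start in {1}.
Read 'a': 1→{3}; now {3}.
Read 'b': 3→∅; now ∅.
The final set ∅ contains no accepting state.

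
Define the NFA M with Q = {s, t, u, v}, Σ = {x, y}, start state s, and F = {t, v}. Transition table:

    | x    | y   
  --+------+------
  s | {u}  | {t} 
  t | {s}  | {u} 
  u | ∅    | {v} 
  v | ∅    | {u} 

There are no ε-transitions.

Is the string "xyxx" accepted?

No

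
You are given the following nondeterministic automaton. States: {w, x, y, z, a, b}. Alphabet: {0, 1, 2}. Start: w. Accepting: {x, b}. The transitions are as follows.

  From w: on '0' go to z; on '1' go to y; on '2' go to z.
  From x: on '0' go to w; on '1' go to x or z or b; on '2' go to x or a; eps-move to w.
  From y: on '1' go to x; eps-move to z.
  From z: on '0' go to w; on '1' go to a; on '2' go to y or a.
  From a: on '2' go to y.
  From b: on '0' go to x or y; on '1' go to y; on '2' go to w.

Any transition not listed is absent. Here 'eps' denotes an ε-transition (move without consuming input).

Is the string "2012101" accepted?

No

Start in {w}.
Read '2': {w} → {z}.
Read '0': {z} → {w}.
Read '1': {w} → {y, z}.
Read '2': {y, z} → {y, z, a}.
Read '1': {y, z, a} → {w, x, a}.
Read '0': {w, x, a} → {w, z}.
Read '1': {w, z} → {y, z, a}.
The final set {y, z, a} contains no accepting state.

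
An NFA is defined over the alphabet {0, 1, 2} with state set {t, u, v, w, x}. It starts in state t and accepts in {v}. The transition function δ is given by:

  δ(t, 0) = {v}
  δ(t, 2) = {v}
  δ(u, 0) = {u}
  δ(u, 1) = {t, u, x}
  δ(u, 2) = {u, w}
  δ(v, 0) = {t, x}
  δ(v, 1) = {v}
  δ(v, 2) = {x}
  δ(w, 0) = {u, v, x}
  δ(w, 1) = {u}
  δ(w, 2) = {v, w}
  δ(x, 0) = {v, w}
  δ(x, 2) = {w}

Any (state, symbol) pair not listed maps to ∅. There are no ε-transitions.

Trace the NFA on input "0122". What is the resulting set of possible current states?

{w}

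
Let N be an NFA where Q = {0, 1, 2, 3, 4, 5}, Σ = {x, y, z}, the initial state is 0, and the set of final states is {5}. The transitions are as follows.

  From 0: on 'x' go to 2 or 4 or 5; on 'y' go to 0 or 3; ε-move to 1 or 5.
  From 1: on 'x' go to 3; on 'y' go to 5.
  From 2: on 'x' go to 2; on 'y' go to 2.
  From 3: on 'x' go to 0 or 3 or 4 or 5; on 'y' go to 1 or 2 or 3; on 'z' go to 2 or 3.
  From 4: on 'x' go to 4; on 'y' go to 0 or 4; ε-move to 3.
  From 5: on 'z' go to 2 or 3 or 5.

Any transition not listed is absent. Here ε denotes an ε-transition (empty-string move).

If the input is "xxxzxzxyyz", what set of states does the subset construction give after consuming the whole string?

Start: ε-closure({0}) = {0, 1, 5}.
Read 'x': {0, 1, 5} → {2, 3, 4, 5}.
Read 'x': {2, 3, 4, 5} → {0, 1, 2, 3, 4, 5}.
Read 'x': {0, 1, 2, 3, 4, 5} → {0, 1, 2, 3, 4, 5}.
Read 'z': {0, 1, 2, 3, 4, 5} → {2, 3, 5}.
Read 'x': {2, 3, 5} → {0, 1, 2, 3, 4, 5}.
Read 'z': {0, 1, 2, 3, 4, 5} → {2, 3, 5}.
Read 'x': {2, 3, 5} → {0, 1, 2, 3, 4, 5}.
Read 'y': {0, 1, 2, 3, 4, 5} → {0, 1, 2, 3, 4, 5}.
Read 'y': {0, 1, 2, 3, 4, 5} → {0, 1, 2, 3, 4, 5}.
Read 'z': {0, 1, 2, 3, 4, 5} → {2, 3, 5}.

{2, 3, 5}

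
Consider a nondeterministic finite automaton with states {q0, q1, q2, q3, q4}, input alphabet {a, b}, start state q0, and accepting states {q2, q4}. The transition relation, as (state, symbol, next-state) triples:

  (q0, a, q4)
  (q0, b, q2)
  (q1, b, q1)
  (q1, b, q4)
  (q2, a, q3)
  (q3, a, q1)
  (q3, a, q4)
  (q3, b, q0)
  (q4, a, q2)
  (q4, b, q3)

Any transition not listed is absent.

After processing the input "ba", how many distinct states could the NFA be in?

Start in {q0}.
Read 'b': q0→{q2}; now {q2}.
Read 'a': q2→{q3}; now {q3}.
That set has 1 state.

1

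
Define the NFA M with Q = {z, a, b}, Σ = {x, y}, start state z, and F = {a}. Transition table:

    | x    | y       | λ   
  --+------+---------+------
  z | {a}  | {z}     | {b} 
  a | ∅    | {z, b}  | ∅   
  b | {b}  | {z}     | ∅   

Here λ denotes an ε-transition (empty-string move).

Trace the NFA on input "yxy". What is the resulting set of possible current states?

{z, b}

Start: ε-closure({z}) = {z, b}.
Read 'y': {z, b} → {z, b}.
Read 'x': {z, b} → {a, b}.
Read 'y': {a, b} → {z, b}.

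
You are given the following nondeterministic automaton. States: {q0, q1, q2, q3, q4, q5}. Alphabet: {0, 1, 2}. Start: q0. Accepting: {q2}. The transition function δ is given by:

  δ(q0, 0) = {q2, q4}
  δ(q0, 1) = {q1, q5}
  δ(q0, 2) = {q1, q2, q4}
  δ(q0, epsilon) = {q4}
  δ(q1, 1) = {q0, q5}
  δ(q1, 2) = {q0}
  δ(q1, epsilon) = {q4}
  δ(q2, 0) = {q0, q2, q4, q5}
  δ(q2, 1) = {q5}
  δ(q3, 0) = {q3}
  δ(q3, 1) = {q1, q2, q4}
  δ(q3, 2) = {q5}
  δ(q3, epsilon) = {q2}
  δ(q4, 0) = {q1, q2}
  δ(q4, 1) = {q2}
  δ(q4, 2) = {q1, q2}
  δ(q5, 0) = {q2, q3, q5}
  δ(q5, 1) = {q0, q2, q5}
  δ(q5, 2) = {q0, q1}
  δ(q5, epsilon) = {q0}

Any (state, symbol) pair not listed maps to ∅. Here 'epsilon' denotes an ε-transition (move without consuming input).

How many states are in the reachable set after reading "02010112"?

4

Start: ε-closure({q0}) = {q0, q4}.
Read '0': q0→{q2, q4}, q4→{q1, q2}; now {q1, q2, q4}.
Read '2': q1→{q0}, q2→∅, q4→{q1, q2}; union {q0, q1, q2}; ε-closure = {q0, q1, q2, q4}.
Read '0': q0→{q2, q4}, q1→∅, q2→{q0, q2, q4, q5}, q4→{q1, q2}; now {q0, q1, q2, q4, q5}.
Read '1': q0→{q1, q5}, q1→{q0, q5}, q2→{q5}, q4→{q2}, q5→{q0, q2, q5}; union {q0, q1, q2, q5}; ε-closure = {q0, q1, q2, q4, q5}.
Read '0': q0→{q2, q4}, q1→∅, q2→{q0, q2, q4, q5}, q4→{q1, q2}, q5→{q2, q3, q5}; now {q0, q1, q2, q3, q4, q5}.
Read '1': q0→{q1, q5}, q1→{q0, q5}, q2→{q5}, q3→{q1, q2, q4}, q4→{q2}, q5→{q0, q2, q5}; now {q0, q1, q2, q4, q5}.
Read '1': q0→{q1, q5}, q1→{q0, q5}, q2→{q5}, q4→{q2}, q5→{q0, q2, q5}; union {q0, q1, q2, q5}; ε-closure = {q0, q1, q2, q4, q5}.
Read '2': q0→{q1, q2, q4}, q1→{q0}, q2→∅, q4→{q1, q2}, q5→{q0, q1}; now {q0, q1, q2, q4}.
That set has 4 states.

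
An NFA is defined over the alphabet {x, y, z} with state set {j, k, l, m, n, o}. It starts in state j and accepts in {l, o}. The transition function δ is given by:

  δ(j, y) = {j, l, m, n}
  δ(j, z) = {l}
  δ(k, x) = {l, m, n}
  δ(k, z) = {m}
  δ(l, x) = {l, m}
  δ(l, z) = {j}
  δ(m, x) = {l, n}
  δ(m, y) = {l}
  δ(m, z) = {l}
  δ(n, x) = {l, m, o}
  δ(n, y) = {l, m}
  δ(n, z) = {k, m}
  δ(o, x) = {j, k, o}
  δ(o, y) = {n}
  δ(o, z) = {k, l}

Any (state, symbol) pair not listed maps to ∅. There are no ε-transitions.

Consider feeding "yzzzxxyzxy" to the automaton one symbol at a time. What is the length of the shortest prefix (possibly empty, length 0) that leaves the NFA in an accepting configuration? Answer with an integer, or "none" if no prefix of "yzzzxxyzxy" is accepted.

1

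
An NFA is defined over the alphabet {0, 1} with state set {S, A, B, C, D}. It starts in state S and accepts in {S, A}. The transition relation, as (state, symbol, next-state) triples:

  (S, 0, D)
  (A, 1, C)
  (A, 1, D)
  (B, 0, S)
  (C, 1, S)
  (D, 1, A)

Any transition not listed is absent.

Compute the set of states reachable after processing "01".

Start in {S}.
Read '0': S→{D}; now {D}.
Read '1': D→{A}; now {A}.

{A}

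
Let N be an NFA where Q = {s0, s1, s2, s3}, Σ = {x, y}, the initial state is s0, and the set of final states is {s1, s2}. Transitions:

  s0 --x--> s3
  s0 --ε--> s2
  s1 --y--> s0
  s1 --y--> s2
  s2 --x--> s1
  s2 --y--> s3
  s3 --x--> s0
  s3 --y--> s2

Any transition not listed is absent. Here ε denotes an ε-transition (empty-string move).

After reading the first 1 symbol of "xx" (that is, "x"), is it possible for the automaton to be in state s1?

Start: ε-closure({s0}) = {s0, s2}.
Read 'x': s0→{s3}, s2→{s1}; now {s1, s3}.
State s1 is in {s1, s3}.

Yes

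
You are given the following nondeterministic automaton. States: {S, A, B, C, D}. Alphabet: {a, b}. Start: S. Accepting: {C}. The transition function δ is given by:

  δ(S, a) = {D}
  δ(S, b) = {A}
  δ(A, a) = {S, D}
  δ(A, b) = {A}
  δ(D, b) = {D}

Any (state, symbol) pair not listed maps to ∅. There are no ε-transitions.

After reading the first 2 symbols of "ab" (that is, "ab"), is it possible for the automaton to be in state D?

Start in {S}.
Read 'a': {S} → {D}.
Read 'b': {D} → {D}.
State D is in {D}.

Yes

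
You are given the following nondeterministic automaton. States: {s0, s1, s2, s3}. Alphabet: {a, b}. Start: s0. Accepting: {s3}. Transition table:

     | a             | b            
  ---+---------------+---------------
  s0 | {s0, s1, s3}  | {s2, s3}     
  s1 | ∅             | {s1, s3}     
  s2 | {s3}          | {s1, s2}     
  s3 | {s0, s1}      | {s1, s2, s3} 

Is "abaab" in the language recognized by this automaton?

Yes

Start in {s0}.
Read 'a': {s0} → {s0, s1, s3}.
Read 'b': {s0, s1, s3} → {s1, s2, s3}.
Read 'a': {s1, s2, s3} → {s0, s1, s3}.
Read 'a': {s0, s1, s3} → {s0, s1, s3}.
Read 'b': {s0, s1, s3} → {s1, s2, s3}.
The final set {s1, s2, s3} contains the accepting state s3.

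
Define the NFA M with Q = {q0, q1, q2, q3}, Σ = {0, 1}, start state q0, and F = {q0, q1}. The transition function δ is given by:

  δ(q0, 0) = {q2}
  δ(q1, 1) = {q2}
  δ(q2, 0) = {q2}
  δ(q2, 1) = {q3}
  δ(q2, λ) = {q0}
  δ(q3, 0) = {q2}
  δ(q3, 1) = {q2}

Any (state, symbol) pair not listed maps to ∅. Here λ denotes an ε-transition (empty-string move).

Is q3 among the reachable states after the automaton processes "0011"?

Start in {q0}.
Read '0': q0→{q2}; union {q2}; ε-closure = {q0, q2}.
Read '0': q0→{q2}, q2→{q2}; union {q2}; ε-closure = {q0, q2}.
Read '1': q0→∅, q2→{q3}; now {q3}.
Read '1': q3→{q2}; union {q2}; ε-closure = {q0, q2}.
State q3 is not in {q0, q2}.

No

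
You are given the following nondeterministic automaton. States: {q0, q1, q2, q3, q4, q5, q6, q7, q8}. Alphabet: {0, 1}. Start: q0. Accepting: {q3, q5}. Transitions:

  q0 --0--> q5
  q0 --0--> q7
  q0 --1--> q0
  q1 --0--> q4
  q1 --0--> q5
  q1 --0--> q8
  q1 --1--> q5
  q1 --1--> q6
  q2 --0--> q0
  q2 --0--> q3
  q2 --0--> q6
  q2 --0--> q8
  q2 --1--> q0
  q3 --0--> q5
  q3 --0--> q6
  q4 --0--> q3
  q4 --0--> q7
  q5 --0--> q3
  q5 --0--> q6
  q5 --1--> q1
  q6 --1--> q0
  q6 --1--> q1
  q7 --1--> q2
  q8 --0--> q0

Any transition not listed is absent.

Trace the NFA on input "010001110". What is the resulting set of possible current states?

{q4, q5, q7, q8}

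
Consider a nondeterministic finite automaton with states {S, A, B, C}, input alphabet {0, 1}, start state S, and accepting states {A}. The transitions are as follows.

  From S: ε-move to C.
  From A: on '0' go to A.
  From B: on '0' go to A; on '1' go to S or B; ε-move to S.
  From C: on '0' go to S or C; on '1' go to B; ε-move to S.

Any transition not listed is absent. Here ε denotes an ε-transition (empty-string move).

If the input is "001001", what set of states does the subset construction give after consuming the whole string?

{S, B, C}

Start: ε-closure({S}) = {S, C}.
Read '0': S→∅, C→{S, C}; now {S, C}.
Read '0': S→∅, C→{S, C}; now {S, C}.
Read '1': S→∅, C→{B}; union {B}; ε-closure = {S, B, C}.
Read '0': S→∅, B→{A}, C→{S, C}; now {S, A, C}.
Read '0': S→∅, A→{A}, C→{S, C}; now {S, A, C}.
Read '1': S→∅, A→∅, C→{B}; union {B}; ε-closure = {S, B, C}.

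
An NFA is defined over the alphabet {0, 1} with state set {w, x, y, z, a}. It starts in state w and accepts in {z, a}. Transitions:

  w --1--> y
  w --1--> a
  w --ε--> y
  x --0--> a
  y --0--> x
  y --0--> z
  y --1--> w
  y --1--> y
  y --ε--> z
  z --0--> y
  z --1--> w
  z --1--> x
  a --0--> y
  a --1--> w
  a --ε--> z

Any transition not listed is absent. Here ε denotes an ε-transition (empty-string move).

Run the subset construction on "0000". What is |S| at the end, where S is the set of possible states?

Start: ε-closure({w}) = {w, y, z}.
Read '0': {w, y, z} → {x, y, z}.
Read '0': {x, y, z} → {x, y, z, a}.
Read '0': {x, y, z, a} → {x, y, z, a}.
Read '0': {x, y, z, a} → {x, y, z, a}.
That set has 4 states.

4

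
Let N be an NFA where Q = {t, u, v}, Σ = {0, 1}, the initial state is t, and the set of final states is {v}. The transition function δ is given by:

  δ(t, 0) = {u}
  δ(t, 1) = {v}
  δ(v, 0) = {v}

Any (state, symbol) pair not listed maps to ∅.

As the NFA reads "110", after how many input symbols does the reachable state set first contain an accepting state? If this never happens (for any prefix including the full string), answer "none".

Start in {t}.
Read '1': {t} → {v}.
None of the earlier sets intersect F, but {v} does.

1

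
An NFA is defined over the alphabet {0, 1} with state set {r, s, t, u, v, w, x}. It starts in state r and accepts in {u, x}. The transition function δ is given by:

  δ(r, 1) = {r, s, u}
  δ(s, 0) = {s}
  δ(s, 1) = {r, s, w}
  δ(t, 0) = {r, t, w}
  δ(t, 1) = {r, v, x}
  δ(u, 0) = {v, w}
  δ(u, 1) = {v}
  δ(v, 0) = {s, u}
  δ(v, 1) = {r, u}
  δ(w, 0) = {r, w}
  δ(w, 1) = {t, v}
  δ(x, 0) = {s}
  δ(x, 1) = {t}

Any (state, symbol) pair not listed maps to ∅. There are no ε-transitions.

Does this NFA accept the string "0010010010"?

Start in {r}.
Read '0': r→∅; now ∅.
The set is empty and remains empty for the remaining 9 symbols.
The final set ∅ contains no accepting state.

No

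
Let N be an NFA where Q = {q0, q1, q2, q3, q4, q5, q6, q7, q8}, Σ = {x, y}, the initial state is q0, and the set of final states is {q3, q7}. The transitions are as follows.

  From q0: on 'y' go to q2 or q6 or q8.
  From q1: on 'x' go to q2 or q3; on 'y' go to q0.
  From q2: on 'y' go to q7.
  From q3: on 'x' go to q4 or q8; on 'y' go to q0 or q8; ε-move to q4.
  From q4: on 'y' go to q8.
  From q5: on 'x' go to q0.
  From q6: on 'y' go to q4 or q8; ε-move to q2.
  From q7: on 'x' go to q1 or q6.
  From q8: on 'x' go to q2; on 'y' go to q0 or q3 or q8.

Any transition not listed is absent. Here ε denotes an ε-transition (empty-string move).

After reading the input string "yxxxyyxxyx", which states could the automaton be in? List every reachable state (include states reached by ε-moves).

Start in {q0}.
Read 'y': {q0} → {q2, q6, q8}.
Read 'x': {q2, q6, q8} → {q2}.
Read 'x': {q2} → ∅.
The set is empty and remains empty for the remaining 7 symbols.

∅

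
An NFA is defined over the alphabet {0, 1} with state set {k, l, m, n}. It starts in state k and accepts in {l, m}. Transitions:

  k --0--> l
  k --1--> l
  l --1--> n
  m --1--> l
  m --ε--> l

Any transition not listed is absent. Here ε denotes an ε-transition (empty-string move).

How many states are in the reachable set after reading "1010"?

0

Start in {k}.
Read '1': {k} → {l}.
Read '0': {l} → ∅.
The set is empty and remains empty for the remaining 2 symbols.
That set has 0 states.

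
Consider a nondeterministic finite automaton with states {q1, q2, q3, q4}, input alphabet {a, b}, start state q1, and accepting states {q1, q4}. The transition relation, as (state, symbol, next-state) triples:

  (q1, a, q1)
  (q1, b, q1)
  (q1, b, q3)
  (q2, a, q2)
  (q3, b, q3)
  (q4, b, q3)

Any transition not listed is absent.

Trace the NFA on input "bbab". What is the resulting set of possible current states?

Start in {q1}.
Read 'b': {q1} → {q1, q3}.
Read 'b': {q1, q3} → {q1, q3}.
Read 'a': {q1, q3} → {q1}.
Read 'b': {q1} → {q1, q3}.

{q1, q3}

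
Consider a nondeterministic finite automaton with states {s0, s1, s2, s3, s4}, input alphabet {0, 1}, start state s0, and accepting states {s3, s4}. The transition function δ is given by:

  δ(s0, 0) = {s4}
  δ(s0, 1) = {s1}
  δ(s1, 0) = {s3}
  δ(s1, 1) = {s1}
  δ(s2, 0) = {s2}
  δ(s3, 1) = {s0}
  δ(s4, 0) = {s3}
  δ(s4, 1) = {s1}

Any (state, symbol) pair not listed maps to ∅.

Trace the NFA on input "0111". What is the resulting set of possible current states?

Start in {s0}.
Read '0': s0→{s4}; now {s4}.
Read '1': s4→{s1}; now {s1}.
Read '1': s1→{s1}; now {s1}.
Read '1': s1→{s1}; now {s1}.

{s1}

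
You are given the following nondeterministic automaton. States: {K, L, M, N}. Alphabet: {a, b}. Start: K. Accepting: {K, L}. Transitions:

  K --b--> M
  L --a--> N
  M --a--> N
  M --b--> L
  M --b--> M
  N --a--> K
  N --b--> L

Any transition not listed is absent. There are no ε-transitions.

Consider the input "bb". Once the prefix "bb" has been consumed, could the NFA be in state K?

No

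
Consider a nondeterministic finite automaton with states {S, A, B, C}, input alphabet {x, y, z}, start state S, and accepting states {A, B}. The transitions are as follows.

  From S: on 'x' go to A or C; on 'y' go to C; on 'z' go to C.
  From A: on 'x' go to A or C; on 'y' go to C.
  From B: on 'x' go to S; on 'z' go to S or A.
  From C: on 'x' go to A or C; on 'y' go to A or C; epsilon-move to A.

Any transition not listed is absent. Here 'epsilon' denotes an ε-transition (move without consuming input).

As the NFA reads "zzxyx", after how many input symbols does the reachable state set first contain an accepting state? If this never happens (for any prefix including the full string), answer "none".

Start in {S}.
Read 'z': S→{C}; union {C}; ε-closure = {A, C}.
None of the earlier sets intersect F, but {A, C} does.

1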